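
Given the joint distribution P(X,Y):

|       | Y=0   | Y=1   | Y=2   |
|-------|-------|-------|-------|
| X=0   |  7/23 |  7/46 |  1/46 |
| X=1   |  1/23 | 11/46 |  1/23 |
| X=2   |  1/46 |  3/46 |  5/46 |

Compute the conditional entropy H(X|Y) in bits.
1.1816 bits

H(X|Y) = H(X,Y) - H(Y)

H(X,Y) = -Σ_{x,y} P(x,y) log₂ P(x,y). Per-cell terms -P(x,y)·log₂P(x,y):
  X=0: 0.522324, 0.413336, 0.120077
  X=1: 0.196677, 0.493596, 0.196677
  X=2: 0.120077, 0.256865, 0.348004
Sum of the 9 terms: H(X,Y) = 2.66763 bits

Marginal of Y (column sums):
  P(Y=0) = 7/23 + 1/23 + 1/46 = 17/46
  P(Y=1) = 7/46 + 11/46 + 3/46 = 21/46
  P(Y=2) = 1/46 + 1/23 + 5/46 = 4/23
H(Y) = -[(17/46)·log₂(17/46) + (21/46)·log₂(21/46) + (4/23)·log₂(4/23)]
  = 0.530732 + 0.516438 + 0.438880 = 1.48605 bits

H(X|Y) = H(X,Y) - H(Y) = 2.66763 - 1.48605 = 1.1816 bits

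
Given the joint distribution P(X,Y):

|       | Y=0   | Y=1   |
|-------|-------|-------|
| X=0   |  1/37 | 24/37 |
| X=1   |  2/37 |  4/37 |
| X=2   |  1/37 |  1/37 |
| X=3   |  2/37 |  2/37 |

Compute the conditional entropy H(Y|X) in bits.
0.4748 bits

H(Y|X) = H(X,Y) - H(X)

H(X,Y) = -Σ_{x,y} P(x,y) log₂ P(x,y). Per-cell terms -P(x,y)·log₂P(x,y):
  X=0: 0.140796, 0.405075
  X=1: 0.227538, 0.346968
  X=2: 0.140796, 0.140796
  X=3: 0.227538, 0.227538
Sum of the 8 terms: H(X,Y) = 1.857045 bits

Marginal of X (row sums):
  P(X=0) = 1/37 + 24/37 = 25/37
  P(X=1) = 2/37 + 4/37 = 6/37
  P(X=2) = 1/37 + 1/37 = 2/37
  P(X=3) = 2/37 + 2/37 = 4/37
H(X) = -[(25/37)·log₂(25/37) + (6/37)·log₂(6/37) + (2/37)·log₂(2/37) + (4/37)·log₂(4/37)]
  = 0.382160 + 0.425593 + 0.227538 + 0.346968 = 1.382259 bits

H(Y|X) = H(X,Y) - H(X) = 1.857045 - 1.382259 = 0.4748 bits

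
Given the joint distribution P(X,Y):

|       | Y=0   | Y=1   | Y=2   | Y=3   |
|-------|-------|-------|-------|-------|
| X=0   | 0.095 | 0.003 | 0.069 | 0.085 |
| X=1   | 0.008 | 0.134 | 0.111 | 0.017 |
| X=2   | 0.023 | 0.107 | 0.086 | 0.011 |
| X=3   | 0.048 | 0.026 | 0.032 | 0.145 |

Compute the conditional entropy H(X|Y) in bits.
1.5949 bits

H(X|Y) = H(X,Y) - H(Y)

H(X,Y) = -Σ_{x,y} P(x,y) log₂ P(x,y). Per-cell terms -P(x,y)·log₂P(x,y):
  X=0: 0.3226132, 0.0251425, 0.2661509, 0.3022934
  X=1: 0.0557263, 0.3885591, 0.3520219, 0.0999315
  X=2: 0.1251711, 0.3450020, 0.3043987, 0.0715699
  X=3: 0.2102794, 0.1368990, 0.1589051, 0.4039519
Sum of the 16 terms: H(X,Y) = 3.568616 bits

Marginal of Y (column sums):
  P(Y=0) = 0.095 + 0.008 + 0.023 + 0.048 = 0.174
  P(Y=1) = 0.003 + 0.134 + 0.107 + 0.026 = 0.270
  P(Y=2) = 0.069 + 0.111 + 0.086 + 0.032 = 0.298
  P(Y=3) = 0.085 + 0.017 + 0.011 + 0.145 = 0.258
H(Y) = -[0.174·log₂(0.174) + 0.270·log₂(0.270) + 0.298·log₂(0.298) + 0.258·log₂(0.258)]
  = 0.4389743 + 0.5100215 + 0.5204915 + 0.5042757 = 1.973763 bits

H(X|Y) = H(X,Y) - H(Y) = 3.568616 - 1.973763 = 1.5949 bits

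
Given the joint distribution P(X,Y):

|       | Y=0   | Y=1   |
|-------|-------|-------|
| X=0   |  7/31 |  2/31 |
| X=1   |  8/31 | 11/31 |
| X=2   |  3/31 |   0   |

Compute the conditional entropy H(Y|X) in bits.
0.8237 bits

H(Y|X) = H(X,Y) - H(X)

H(X,Y) = -Σ_{x,y} P(x,y) log₂ P(x,y). Per-cell terms -P(x,y)·log₂P(x,y):
  X=0: 0.48477, 0.25511
  X=1: 0.50431, 0.53040
  X=2: 0.32605, 0.00000
  (cells with P = 0 contribute 0)
Sum of the 6 terms: H(X,Y) = 2.1006 bits

Marginal of X (row sums):
  P(X=0) = 7/31 + 2/31 = 9/31
  P(X=1) = 8/31 + 11/31 = 19/31
  P(X=2) = 3/31 + 0 = 3/31
H(X) = -[(9/31)·log₂(9/31) + (19/31)·log₂(19/31) + (3/31)·log₂(3/31)]
  = 0.51801 + 0.43287 + 0.32605 = 1.2769 bits

H(Y|X) = H(X,Y) - H(X) = 2.1006 - 1.2769 = 0.8237 bits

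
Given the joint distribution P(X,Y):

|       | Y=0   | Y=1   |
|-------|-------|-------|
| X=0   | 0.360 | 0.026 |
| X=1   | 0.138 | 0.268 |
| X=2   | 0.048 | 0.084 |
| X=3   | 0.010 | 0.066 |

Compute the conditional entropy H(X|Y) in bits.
1.4157 bits

H(X|Y) = H(X,Y) - H(Y)

H(X,Y) = -Σ_{x,y} P(x,y) log₂ P(x,y). Per-cell terms -P(x,y)·log₂P(x,y):
  X=0: 0.5306, 0.1369
  X=1: 0.3943, 0.5091
  X=2: 0.2103, 0.3002
  X=3: 0.0664, 0.2588
Sum of the 8 terms: H(X,Y) = 2.4066 bits

Marginal of Y (column sums):
  P(Y=0) = 0.360 + 0.138 + 0.048 + 0.010 = 0.556
  P(Y=1) = 0.026 + 0.268 + 0.084 + 0.066 = 0.444
H(Y) = -[0.556·log₂(0.556) + 0.444·log₂(0.444)]
  = 0.4708 + 0.5201 = 0.9909 bits

H(X|Y) = H(X,Y) - H(Y) = 2.4066 - 0.9909 = 1.4157 bits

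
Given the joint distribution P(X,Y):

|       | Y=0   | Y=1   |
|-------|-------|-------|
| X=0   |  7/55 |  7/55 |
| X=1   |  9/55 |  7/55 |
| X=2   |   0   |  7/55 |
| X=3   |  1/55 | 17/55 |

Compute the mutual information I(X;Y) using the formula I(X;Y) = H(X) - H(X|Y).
0.2486 bits

I(X;Y) = H(X) - H(X|Y)

Marginal of X (row sums):
  P(X=0) = 7/55 + 7/55 = 14/55
  P(X=1) = 9/55 + 7/55 = 16/55
  P(X=2) = 0 + 7/55 = 7/55
  P(X=3) = 1/55 + 17/55 = 18/55
H(X) = -[(14/55)·log₂(14/55) + (16/55)·log₂(16/55) + (7/55)·log₂(7/55) + (18/55)·log₂(18/55)]
  = 0.5024739 + 0.5182137 + 0.3785097 + 0.5273786 = 1.926576 bits

Marginal of Y (column sums):
  P(Y=0) = 7/55 + 9/55 + 0 + 1/55 = 17/55
  P(Y=1) = 7/55 + 7/55 + 7/55 + 17/55 = 38/55
H(X|Y) = Σ_y P(y)·H(X|Y=y):
  Y=0: P(Y=0) = 17/55, P(X|Y=0) = (7/17, 9/17, 0, 1/17) → H(X|Y=0) = 1.2532976
  Y=1: P(Y=1) = 38/55, P(X|Y=1) = (7/38, 7/38, 7/38, 17/38) → H(X|Y=1) = 1.8678927
H(X|Y) = (17/55)·1.2532976 + (38/55)·1.8678927 = 1.677927 bits

I(X;Y) = H(X) - H(X|Y) = 1.926576 - 1.677927 = 0.2486 bits

Cross-check via I(X;Y) = H(X) + H(Y) - H(X,Y): computing H(Y) from the column sums and H(X,Y) from the 8 cells in the same way gives H(Y) = 0.892121 bits and H(X,Y) = 2.570048 bits, so
I(X;Y) = 1.926576 + 0.892121 - 2.570048 = 0.2486 bits ✓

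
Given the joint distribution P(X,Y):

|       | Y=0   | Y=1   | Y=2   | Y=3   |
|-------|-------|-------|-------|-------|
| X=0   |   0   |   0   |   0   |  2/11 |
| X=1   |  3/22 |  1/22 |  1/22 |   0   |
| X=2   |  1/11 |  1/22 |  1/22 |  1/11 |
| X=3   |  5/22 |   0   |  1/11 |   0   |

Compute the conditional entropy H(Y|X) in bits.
1.1094 bits

H(Y|X) = H(X,Y) - H(X)

H(X,Y) = -Σ_{x,y} P(x,y) log₂ P(x,y). Per-cell terms -P(x,y)·log₂P(x,y):
  X=0: 0.0000000, 0.0000000, 0.0000000, 0.4471694
  X=1: 0.3919731, 0.2027014, 0.2027014, 0.0000000
  X=2: 0.3144938, 0.2027014, 0.2027014, 0.3144938
  X=3: 0.4857963, 0.0000000, 0.3144938, 0.0000000
  (cells with P = 0 contribute 0)
Sum of the 16 terms: H(X,Y) = 3.079226 bits

Marginal of X (row sums):
  P(X=0) = 0 + 0 + 0 + 2/11 = 2/11
  P(X=1) = 3/22 + 1/22 + 1/22 + 0 = 5/22
  P(X=2) = 1/11 + 1/22 + 1/22 + 1/11 = 3/11
  P(X=3) = 5/22 + 0 + 1/11 + 0 = 7/22
H(X) = -[(2/11)·log₂(2/11) + (5/22)·log₂(5/22) + (3/11)·log₂(3/11) + (7/22)·log₂(7/22)]
  = 0.4471694 + 0.4857963 + 0.5112189 + 0.5256608 = 1.969845 bits

H(Y|X) = H(X,Y) - H(X) = 3.079226 - 1.969845 = 1.1094 bits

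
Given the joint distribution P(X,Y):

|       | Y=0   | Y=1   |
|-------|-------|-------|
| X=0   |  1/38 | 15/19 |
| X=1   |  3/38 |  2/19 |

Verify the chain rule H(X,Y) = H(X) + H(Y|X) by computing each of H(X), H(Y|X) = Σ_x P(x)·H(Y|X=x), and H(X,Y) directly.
H(X) = 0.6892 bits, H(Y|X) = 0.3492 bits, H(X,Y) = 1.0384 bits

Marginal of X (row sums):
  P(X=0) = 1/38 + 15/19 = 31/38
  P(X=1) = 3/38 + 2/19 = 7/38
H(X) = -[(31/38)·log₂(31/38) + (7/38)·log₂(7/38)]
  = 0.2396 + 0.4496 = 0.6892 bits

H(Y|X) = Σ_x P(x)·H(Y|X=x):
  X=0: P(X=0) = 31/38, P(Y|X=0) = (1/31, 30/31) → H(Y|X=0) = 0.2056
  X=1: P(X=1) = 7/38, P(Y|X=1) = (3/7, 4/7) → H(Y|X=1) = 0.9852
H(Y|X) = (31/38)·0.2056 + (7/38)·0.9852 = 0.3492 bits

H(X,Y) = -Σ_{x,y} P(x,y) log₂ P(x,y). Per-cell terms -P(x,y)·log₂P(x,y):
  X=0: 0.1381, 0.2692
  X=1: 0.2892, 0.3419
Sum of the 4 terms: H(X,Y) = 1.0384 bits

Chain rule check:
  H(X) + H(Y|X) = 0.6892 + 0.3492 = 1.0384 bits
  H(X,Y) = 1.0384 bits
✓ Chain rule verified.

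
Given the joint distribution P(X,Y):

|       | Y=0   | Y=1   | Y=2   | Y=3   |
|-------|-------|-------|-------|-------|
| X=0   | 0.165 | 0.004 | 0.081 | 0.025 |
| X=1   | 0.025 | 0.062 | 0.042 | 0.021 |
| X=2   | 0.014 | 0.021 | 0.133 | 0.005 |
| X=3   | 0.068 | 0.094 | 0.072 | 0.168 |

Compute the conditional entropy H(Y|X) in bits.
1.6079 bits

H(Y|X) = H(X,Y) - H(X)

H(X,Y) = -Σ_{x,y} P(x,y) log₂ P(x,y). Per-cell terms -P(x,y)·log₂P(x,y):
  X=0: 0.42891, 0.03186, 0.29370, 0.13305
  X=1: 0.13305, 0.24872, 0.19209, 0.11704
  X=2: 0.08622, 0.11704, 0.38710, 0.03822
  X=3: 0.26373, 0.32065, 0.27330, 0.43234
Sum of the 16 terms: H(X,Y) = 3.4970 bits

Marginal of X (row sums):
  P(X=0) = 0.165 + 0.004 + 0.081 + 0.025 = 0.275
  P(X=1) = 0.025 + 0.062 + 0.042 + 0.021 = 0.150
  P(X=2) = 0.014 + 0.021 + 0.133 + 0.005 = 0.173
  P(X=3) = 0.068 + 0.094 + 0.072 + 0.168 = 0.402
H(X) = -[0.275·log₂(0.275) + 0.150·log₂(0.150) + 0.173·log₂(0.173) + 0.402·log₂(0.402)]
  = 0.51219 + 0.41054 + 0.43789 + 0.52852 = 1.8891 bits

H(Y|X) = H(X,Y) - H(X) = 3.4970 - 1.8891 = 1.6079 bits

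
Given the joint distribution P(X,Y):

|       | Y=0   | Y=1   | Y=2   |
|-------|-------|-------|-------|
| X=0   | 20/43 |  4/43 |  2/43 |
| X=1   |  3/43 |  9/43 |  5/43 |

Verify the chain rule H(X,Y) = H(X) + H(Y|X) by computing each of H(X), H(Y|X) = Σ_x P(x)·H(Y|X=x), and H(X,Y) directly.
H(X) = 0.9682 bits, H(Y|X) = 1.1713 bits, H(X,Y) = 2.1395 bits

Marginal of X (row sums):
  P(X=0) = 20/43 + 4/43 + 2/43 = 26/43
  P(X=1) = 3/43 + 9/43 + 5/43 = 17/43
H(X) = -[(26/43)·log₂(26/43) + (17/43)·log₂(17/43)]
  = 0.4389 + 0.5293 = 0.9682 bits

H(Y|X) = Σ_x P(x)·H(Y|X=x):
  X=0: P(X=0) = 26/43, P(Y|X=0) = (10/13, 2/13, 1/13) → H(Y|X=0) = 0.9913
  X=1: P(X=1) = 17/43, P(Y|X=1) = (3/17, 9/17, 5/17) → H(Y|X=1) = 1.4466
H(Y|X) = (26/43)·0.9913 + (17/43)·1.4466 = 1.1713 bits

H(X,Y) = -Σ_{x,y} P(x,y) log₂ P(x,y). Per-cell terms -P(x,y)·log₂P(x,y):
  X=0: 0.5136, 0.3187, 0.2059
  X=1: 0.2680, 0.4723, 0.3610
Sum of the 6 terms: H(X,Y) = 2.1395 bits

Chain rule check:
  H(X) + H(Y|X) = 0.9682 + 1.1713 = 2.1395 bits
  H(X,Y) = 2.1395 bits
✓ Chain rule verified.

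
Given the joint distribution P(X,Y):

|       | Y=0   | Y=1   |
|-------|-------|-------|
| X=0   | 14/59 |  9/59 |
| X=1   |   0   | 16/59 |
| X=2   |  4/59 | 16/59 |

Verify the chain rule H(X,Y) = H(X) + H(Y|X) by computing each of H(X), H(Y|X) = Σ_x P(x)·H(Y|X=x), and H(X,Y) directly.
H(X) = 1.5694 bits, H(Y|X) = 0.6212 bits, H(X,Y) = 2.1906 bits

Marginal of X (row sums):
  P(X=0) = 14/59 + 9/59 = 23/59
  P(X=1) = 0 + 16/59 = 16/59
  P(X=2) = 4/59 + 16/59 = 20/59
H(X) = -[(23/59)·log₂(23/59) + (16/59)·log₂(16/59) + (20/59)·log₂(20/59)]
  = 0.52981 + 0.51055 + 0.52906 = 1.5694 bits

H(Y|X) = Σ_x P(x)·H(Y|X=x):
  X=0: P(X=0) = 23/59, P(Y|X=0) = (14/23, 9/23) → H(Y|X=0) = 0.96564
  X=1: P(X=1) = 16/59, P(Y|X=1) = (0, 1) → H(Y|X=1) = 0.00000
  X=2: P(X=2) = 20/59, P(Y|X=2) = (1/5, 4/5) → H(Y|X=2) = 0.72193
H(Y|X) = (23/59)·0.96564 + (16/59)·0.00000 + (20/59)·0.72193 = 0.6212 bits

H(X,Y) = -Σ_{x,y} P(x,y) log₂ P(x,y). Per-cell terms -P(x,y)·log₂P(x,y):
  X=0: 0.49244, 0.41380
  X=1: 0.00000, 0.51055
  X=2: 0.26323, 0.51055
  (cells with P = 0 contribute 0)
Sum of the 6 terms: H(X,Y) = 2.1906 bits

Chain rule check:
  H(X) + H(Y|X) = 1.5694 + 0.6212 = 2.1906 bits
  H(X,Y) = 2.1906 bits
✓ Chain rule verified.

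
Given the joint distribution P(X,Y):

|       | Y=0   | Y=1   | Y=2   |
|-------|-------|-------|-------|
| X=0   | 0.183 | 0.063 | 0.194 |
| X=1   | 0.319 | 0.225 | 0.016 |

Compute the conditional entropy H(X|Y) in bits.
0.7750 bits

H(X|Y) = H(X,Y) - H(Y)

H(X,Y) = -Σ_{x,y} P(x,y) log₂ P(x,y). Per-cell terms -P(x,y)·log₂P(x,y):
  X=0: 0.44837, 0.25128, 0.45898
  X=1: 0.52583, 0.48420, 0.09545
Sum of the 6 terms: H(X,Y) = 2.2641 bits

Marginal of Y (column sums):
  P(Y=0) = 0.183 + 0.319 = 0.502
  P(Y=1) = 0.063 + 0.225 = 0.288
  P(Y=2) = 0.194 + 0.016 = 0.210
H(Y) = -[0.502·log₂(0.502) + 0.288·log₂(0.288) + 0.210·log₂(0.210)]
  = 0.49911 + 0.51721 + 0.47282 = 1.4891 bits

H(X|Y) = H(X,Y) - H(Y) = 2.2641 - 1.4891 = 0.7750 bits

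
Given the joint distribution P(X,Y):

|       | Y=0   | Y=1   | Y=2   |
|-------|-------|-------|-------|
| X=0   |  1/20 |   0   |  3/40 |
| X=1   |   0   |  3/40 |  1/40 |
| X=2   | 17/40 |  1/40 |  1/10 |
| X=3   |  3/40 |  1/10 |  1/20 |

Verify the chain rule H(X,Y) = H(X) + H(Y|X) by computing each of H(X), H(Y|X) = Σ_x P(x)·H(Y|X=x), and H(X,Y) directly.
H(X) = 1.6658 bits, H(Y|X) = 1.0624 bits, H(X,Y) = 2.7281 bits

Marginal of X (row sums):
  P(X=0) = 1/20 + 0 + 3/40 = 1/8
  P(X=1) = 0 + 3/40 + 1/40 = 1/10
  P(X=2) = 17/40 + 1/40 + 1/10 = 11/20
  P(X=3) = 3/40 + 1/10 + 1/20 = 9/40
H(X) = -[(1/8)·log₂(1/8) + (1/10)·log₂(1/10) + (11/20)·log₂(11/20) + (9/40)·log₂(9/40)]
  = 0.3750 + 0.3322 + 0.4744 + 0.4842 = 1.6658 bits

H(Y|X) = Σ_x P(x)·H(Y|X=x):
  X=0: P(X=0) = 1/8, P(Y|X=0) = (2/5, 0, 3/5) → H(Y|X=0) = 0.9710
  X=1: P(X=1) = 1/10, P(Y|X=1) = (0, 3/4, 1/4) → H(Y|X=1) = 0.8113
  X=2: P(X=2) = 11/20, P(Y|X=2) = (17/22, 1/22, 2/11) → H(Y|X=2) = 0.9373
  X=3: P(X=3) = 9/40, P(Y|X=3) = (1/3, 4/9, 2/9) → H(Y|X=3) = 1.5305
H(Y|X) = (1/8)·0.9710 + (1/10)·0.8113 + (11/20)·0.9373 + (9/40)·1.5305 = 1.0624 bits

H(X,Y) = -Σ_{x,y} P(x,y) log₂ P(x,y). Per-cell terms -P(x,y)·log₂P(x,y):
  X=0: 0.2161, 0.0000, 0.2803
  X=1: 0.0000, 0.2803, 0.1330
  X=2: 0.5246, 0.1330, 0.3322
  X=3: 0.2803, 0.3322, 0.2161
  (cells with P = 0 contribute 0)
Sum of the 12 terms: H(X,Y) = 2.7281 bits

Chain rule check:
  H(X) + H(Y|X) = 1.6658 + 1.0624 = 2.7282 bits
  H(X,Y) = 2.7281 bits
✓ Chain rule verified (Δ = 0.0001 is 4-dp rounding noise: each of the three values was rounded independently).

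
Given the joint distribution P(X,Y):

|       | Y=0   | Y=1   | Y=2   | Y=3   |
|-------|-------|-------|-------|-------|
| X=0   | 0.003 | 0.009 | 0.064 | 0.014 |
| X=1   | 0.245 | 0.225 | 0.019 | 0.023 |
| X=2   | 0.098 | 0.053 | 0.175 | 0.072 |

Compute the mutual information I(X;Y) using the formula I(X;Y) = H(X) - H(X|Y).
0.3277 bits

I(X;Y) = H(X) - H(X|Y)

Marginal of X (row sums):
  P(X=0) = 0.003 + 0.009 + 0.064 + 0.014 = 0.090
  P(X=1) = 0.245 + 0.225 + 0.019 + 0.023 = 0.512
  P(X=2) = 0.098 + 0.053 + 0.175 + 0.072 = 0.398
H(X) = -[0.090·log₂(0.090) + 0.512·log₂(0.512) + 0.398·log₂(0.398)]
  = 0.31265 + 0.49448 + 0.52901 = 1.3361 bits

Marginal of Y (column sums):
  P(Y=0) = 0.003 + 0.245 + 0.098 = 0.346
  P(Y=1) = 0.009 + 0.225 + 0.053 = 0.287
  P(Y=2) = 0.064 + 0.019 + 0.175 = 0.258
  P(Y=3) = 0.014 + 0.023 + 0.072 = 0.109
H(X|Y) = Σ_y P(y)·H(X|Y=y):
  Y=0: P(Y=0) = 0.346, P(X|Y=0) = (3/346, 245/346, 49/173) → H(X|Y=0) = 0.92748
  Y=1: P(Y=1) = 0.287, P(X|Y=1) = (9/287, 225/287, 53/287) → H(X|Y=1) = 0.88195
  Y=2: P(Y=2) = 0.258, P(X|Y=2) = (32/129, 19/258, 175/258) → H(X|Y=2) = 1.15591
  Y=3: P(Y=3) = 0.109, P(X|Y=3) = (14/109, 23/109, 72/109) → H(X|Y=3) = 1.24911
H(X|Y) = 0.346·0.92748 + 0.287·0.88195 + 0.258·1.15591 + 0.109·1.24911 = 1.0084 bits

I(X;Y) = H(X) - H(X|Y) = 1.3361 - 1.0084 = 0.3277 bits

Cross-check via I(X;Y) = H(X) + H(Y) - H(X,Y): computing H(Y) from the column sums and H(X,Y) from the 12 cells in the same way gives H(Y) = 1.8994 bits and H(X,Y) = 2.9078 bits, so
I(X;Y) = 1.3361 + 1.8994 - 2.9078 = 0.3277 bits ✓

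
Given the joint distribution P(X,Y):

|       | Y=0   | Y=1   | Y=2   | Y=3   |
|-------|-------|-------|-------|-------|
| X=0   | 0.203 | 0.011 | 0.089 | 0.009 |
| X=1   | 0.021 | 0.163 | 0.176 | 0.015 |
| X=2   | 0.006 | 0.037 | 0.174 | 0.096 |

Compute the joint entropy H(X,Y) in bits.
2.9698 bits

H(X,Y) = -Σ_{x,y} P(x,y) log₂ P(x,y). Per-cell terms -P(x,y)·log₂P(x,y):
  X=0: 0.466991, 0.071570, 0.310615, 0.061163
  X=1: 0.117043, 0.426580, 0.441118, 0.090883
  X=2: 0.044285, 0.175984, 0.438974, 0.324559
Sum of the 12 terms: H(X,Y) = 2.9698 bits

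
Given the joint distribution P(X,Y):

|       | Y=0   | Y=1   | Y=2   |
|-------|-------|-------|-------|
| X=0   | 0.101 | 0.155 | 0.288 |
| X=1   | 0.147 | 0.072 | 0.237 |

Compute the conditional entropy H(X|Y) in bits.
0.9678 bits

H(X|Y) = H(X,Y) - H(Y)

H(X,Y) = -Σ_{x,y} P(x,y) log₂ P(x,y). Per-cell terms -P(x,y)·log₂P(x,y):
  X=0: 0.33406, 0.41690, 0.51721
  X=1: 0.40662, 0.27330, 0.49226
Sum of the 6 terms: H(X,Y) = 2.44035 bits

Marginal of Y (column sums):
  P(Y=0) = 0.101 + 0.147 = 0.248
  P(Y=1) = 0.155 + 0.072 = 0.227
  P(Y=2) = 0.288 + 0.237 = 0.525
H(Y) = -[0.248·log₂(0.248) + 0.227·log₂(0.227) + 0.525·log₂(0.525)]
  = 0.49887 + 0.48561 + 0.48805 = 1.47253 bits

H(X|Y) = H(X,Y) - H(Y) = 2.44035 - 1.47253 = 0.9678 bits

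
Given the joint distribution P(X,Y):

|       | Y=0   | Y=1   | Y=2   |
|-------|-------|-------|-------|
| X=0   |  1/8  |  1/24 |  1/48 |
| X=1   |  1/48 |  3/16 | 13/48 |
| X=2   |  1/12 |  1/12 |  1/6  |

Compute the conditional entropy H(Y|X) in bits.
1.3006 bits

H(Y|X) = H(X,Y) - H(X)

H(X,Y) = -Σ_{x,y} P(x,y) log₂ P(x,y). Per-cell terms -P(x,y)·log₂P(x,y):
  X=0: 0.37500, 0.19104, 0.11635
  X=1: 0.11635, 0.45282, 0.51039
  X=2: 0.29875, 0.29875, 0.43083
Sum of the 9 terms: H(X,Y) = 2.7903 bits

Marginal of X (row sums):
  P(X=0) = 1/8 + 1/24 + 1/48 = 3/16
  P(X=1) = 1/48 + 3/16 + 13/48 = 23/48
  P(X=2) = 1/12 + 1/12 + 1/6 = 1/3
H(X) = -[(3/16)·log₂(3/16) + (23/48)·log₂(23/48) + (1/3)·log₂(1/3)]
  = 0.45282 + 0.50859 + 0.52832 = 1.4897 bits

H(Y|X) = H(X,Y) - H(X) = 2.7903 - 1.4897 = 1.3006 bits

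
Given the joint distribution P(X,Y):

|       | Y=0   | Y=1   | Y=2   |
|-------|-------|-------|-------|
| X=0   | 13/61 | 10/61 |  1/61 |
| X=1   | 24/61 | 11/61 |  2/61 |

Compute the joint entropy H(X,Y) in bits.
2.1370 bits

H(X,Y) = -Σ_{x,y} P(x,y) log₂ P(x,y). Per-cell terms -P(x,y)·log₂P(x,y):
  X=0: 0.4753, 0.4277, 0.0972
  X=1: 0.5295, 0.4456, 0.1617
Sum of the 6 terms: H(X,Y) = 2.1370 bits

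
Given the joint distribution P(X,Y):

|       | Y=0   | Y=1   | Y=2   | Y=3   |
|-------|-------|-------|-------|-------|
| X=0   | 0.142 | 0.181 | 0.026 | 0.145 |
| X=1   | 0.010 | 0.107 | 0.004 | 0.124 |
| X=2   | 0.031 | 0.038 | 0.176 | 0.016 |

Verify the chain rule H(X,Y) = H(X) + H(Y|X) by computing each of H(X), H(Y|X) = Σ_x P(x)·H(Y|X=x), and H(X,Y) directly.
H(X) = 1.5055 bits, H(Y|X) = 1.5695 bits, H(X,Y) = 3.0750 bits

Marginal of X (row sums):
  P(X=0) = 0.142 + 0.181 + 0.026 + 0.145 = 0.494
  P(X=1) = 0.010 + 0.107 + 0.004 + 0.124 = 0.245
  P(X=2) = 0.031 + 0.038 + 0.176 + 0.016 = 0.261
H(X) = -[0.494·log₂(0.494) + 0.245·log₂(0.245) + 0.261·log₂(0.261)]
  = 0.50260 + 0.49714 + 0.50579 = 1.5055 bits

H(Y|X) = Σ_x P(x)·H(Y|X=x):
  X=0: P(X=0) = 0.494, P(Y|X=0) = (71/247, 181/494, 1/19, 145/494) → H(Y|X=0) = 1.79040
  X=1: P(X=1) = 0.245, P(Y|X=1) = (2/49, 107/245, 4/245, 124/245) → H(Y|X=1) = 1.30449
  X=2: P(X=2) = 0.261, P(Y|X=2) = (31/261, 38/261, 176/261, 16/261) → H(Y|X=2) = 1.40008
H(Y|X) = 0.494·1.79040 + 0.245·1.30449 + 0.261·1.40008 = 1.5695 bits

H(X,Y) = -Σ_{x,y} P(x,y) log₂ P(x,y). Per-cell terms -P(x,y)·log₂P(x,y):
  X=0: 0.39988, 0.44633, 0.13690, 0.40395
  X=1: 0.06644, 0.34500, 0.03186, 0.37344
  X=2: 0.15536, 0.17928, 0.44112, 0.09545
Sum of the 12 terms: H(X,Y) = 3.0750 bits

Chain rule check:
  H(X) + H(Y|X) = 1.5055 + 1.5695 = 3.0750 bits
  H(X,Y) = 3.0750 bits
✓ Chain rule verified.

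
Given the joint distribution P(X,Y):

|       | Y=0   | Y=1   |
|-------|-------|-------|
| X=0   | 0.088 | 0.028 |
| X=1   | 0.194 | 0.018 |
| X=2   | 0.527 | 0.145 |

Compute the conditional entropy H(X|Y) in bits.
1.2037 bits

H(X|Y) = H(X,Y) - H(Y)

H(X,Y) = -Σ_{x,y} P(x,y) log₂ P(x,y). Per-cell terms -P(x,y)·log₂P(x,y):
  X=0: 0.3086, 0.1444
  X=1: 0.4590, 0.1043
  X=2: 0.4870, 0.4040
Sum of the 6 terms: H(X,Y) = 1.9073 bits

Marginal of Y (column sums):
  P(Y=0) = 0.088 + 0.194 + 0.527 = 0.809
  P(Y=1) = 0.028 + 0.018 + 0.145 = 0.191
H(Y) = -[0.809·log₂(0.809) + 0.191·log₂(0.191)]
  = 0.2474 + 0.4562 = 0.7036 bits

H(X|Y) = H(X,Y) - H(Y) = 1.9073 - 0.7036 = 1.2037 bits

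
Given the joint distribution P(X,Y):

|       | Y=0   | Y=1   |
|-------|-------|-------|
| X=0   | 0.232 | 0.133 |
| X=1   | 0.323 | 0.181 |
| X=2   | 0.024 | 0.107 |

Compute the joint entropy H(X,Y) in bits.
2.3232 bits

H(X,Y) = -Σ_{x,y} P(x,y) log₂ P(x,y). Per-cell terms -P(x,y)·log₂P(x,y):
  X=0: 0.48901, 0.38710
  X=1: 0.52662, 0.44633
  X=2: 0.12914, 0.34500
Sum of the 6 terms: H(X,Y) = 2.3232 bits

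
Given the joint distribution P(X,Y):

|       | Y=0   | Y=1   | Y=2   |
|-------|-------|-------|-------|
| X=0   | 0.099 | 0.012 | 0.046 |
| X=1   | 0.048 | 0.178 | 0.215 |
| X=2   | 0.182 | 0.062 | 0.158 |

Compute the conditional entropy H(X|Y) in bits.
1.3036 bits

H(X|Y) = H(X,Y) - H(Y)

H(X,Y) = -Σ_{x,y} P(x,y) log₂ P(x,y). Per-cell terms -P(x,y)·log₂P(x,y):
  X=0: 0.3303, 0.0766, 0.2043
  X=1: 0.2103, 0.4432, 0.4768
  X=2: 0.4474, 0.2487, 0.4206
Sum of the 9 terms: H(X,Y) = 2.8582 bits

Marginal of Y (column sums):
  P(Y=0) = 0.099 + 0.048 + 0.182 = 0.329
  P(Y=1) = 0.012 + 0.178 + 0.062 = 0.252
  P(Y=2) = 0.046 + 0.215 + 0.158 = 0.419
H(Y) = -[0.329·log₂(0.329) + 0.252·log₂(0.252) + 0.419·log₂(0.419)]
  = 0.5277 + 0.5011 + 0.5258 = 1.5546 bits

H(X|Y) = H(X,Y) - H(Y) = 2.8582 - 1.5546 = 1.3036 bits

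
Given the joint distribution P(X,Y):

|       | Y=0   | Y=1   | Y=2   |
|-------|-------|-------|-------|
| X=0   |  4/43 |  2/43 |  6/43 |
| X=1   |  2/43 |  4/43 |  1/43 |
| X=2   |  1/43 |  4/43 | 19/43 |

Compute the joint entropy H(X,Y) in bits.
2.5374 bits

H(X,Y) = -Σ_{x,y} P(x,y) log₂ P(x,y). Per-cell terms -P(x,y)·log₂P(x,y):
  X=0: 0.31872, 0.20587, 0.39646
  X=1: 0.20587, 0.31872, 0.12619
  X=2: 0.12619, 0.31872, 0.52066
Sum of the 9 terms: H(X,Y) = 2.5374 bits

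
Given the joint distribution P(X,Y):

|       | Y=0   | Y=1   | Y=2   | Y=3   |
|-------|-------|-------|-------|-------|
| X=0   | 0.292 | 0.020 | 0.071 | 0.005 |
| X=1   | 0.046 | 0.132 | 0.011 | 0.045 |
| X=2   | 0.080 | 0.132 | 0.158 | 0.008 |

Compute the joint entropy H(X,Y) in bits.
2.9569 bits

H(X,Y) = -Σ_{x,y} P(x,y) log₂ P(x,y). Per-cell terms -P(x,y)·log₂P(x,y):
  X=0: 0.51858, 0.11288, 0.27094, 0.03822
  X=1: 0.20434, 0.38562, 0.07157, 0.20133
  X=2: 0.29151, 0.38562, 0.42060, 0.05573
Sum of the 12 terms: H(X,Y) = 2.9569 bits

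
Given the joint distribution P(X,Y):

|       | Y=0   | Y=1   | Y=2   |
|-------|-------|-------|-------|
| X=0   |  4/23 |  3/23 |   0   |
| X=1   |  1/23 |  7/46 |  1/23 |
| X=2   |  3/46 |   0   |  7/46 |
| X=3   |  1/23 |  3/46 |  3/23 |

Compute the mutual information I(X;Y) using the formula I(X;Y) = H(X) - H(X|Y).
0.4365 bits

I(X;Y) = H(X) - H(X|Y)

Marginal of X (row sums):
  P(X=0) = 4/23 + 3/23 + 0 = 7/23
  P(X=1) = 1/23 + 7/46 + 1/23 = 11/46
  P(X=2) = 3/46 + 0 + 7/46 = 5/23
  P(X=3) = 1/23 + 3/46 + 3/23 = 11/46
H(X) = -[(7/23)·log₂(7/23) + (11/46)·log₂(11/46) + (5/23)·log₂(5/23) + (11/46)·log₂(11/46)]
  = 0.5223 + 0.4936 + 0.4786 + 0.4936 = 1.9881 bits

Marginal of Y (column sums):
  P(Y=0) = 4/23 + 1/23 + 3/46 + 1/23 = 15/46
  P(Y=1) = 3/23 + 7/46 + 0 + 3/46 = 8/23
  P(Y=2) = 0 + 1/23 + 7/46 + 3/23 = 15/46
H(X|Y) = Σ_y P(y)·H(X|Y=y):
  Y=0: P(Y=0) = 15/46, P(X|Y=0) = (8/15, 2/15, 1/5, 2/15) → H(X|Y=0) = 1.7232
  Y=1: P(Y=1) = 8/23, P(X|Y=1) = (3/8, 7/16, 0, 3/16) → H(X|Y=1) = 1.5052
  Y=2: P(Y=2) = 15/46, P(X|Y=2) = (0, 2/15, 7/15, 2/5) → H(X|Y=2) = 1.4295
H(X|Y) = (15/46)·1.7232 + (8/23)·1.5052 + (15/46)·1.4295 = 1.5516 bits

I(X;Y) = H(X) - H(X|Y) = 1.9881 - 1.5516 = 0.4365 bits

Cross-check via I(X;Y) = H(X) + H(Y) - H(X,Y): computing H(Y) from the column sums and H(X,Y) from the 12 cells in the same way gives H(Y) = 1.5843 bits and H(X,Y) = 3.1359 bits, so
I(X;Y) = 1.9881 + 1.5843 - 3.1359 = 0.4365 bits ✓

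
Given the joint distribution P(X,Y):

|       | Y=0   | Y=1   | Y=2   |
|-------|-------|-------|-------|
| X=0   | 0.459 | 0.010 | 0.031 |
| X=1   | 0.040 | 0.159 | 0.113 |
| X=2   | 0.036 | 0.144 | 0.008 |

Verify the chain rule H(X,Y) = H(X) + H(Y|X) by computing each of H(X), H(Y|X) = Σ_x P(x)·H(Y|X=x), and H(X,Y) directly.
H(X) = 1.4776 bits, H(Y|X) = 0.8539 bits, H(X,Y) = 2.3315 bits

Marginal of X (row sums):
  P(X=0) = 0.459 + 0.010 + 0.031 = 0.500
  P(X=1) = 0.040 + 0.159 + 0.113 = 0.312
  P(X=2) = 0.036 + 0.144 + 0.008 = 0.188
H(X) = -[0.500·log₂(0.500) + 0.312·log₂(0.312) + 0.188·log₂(0.188)]
  = 0.500000 + 0.524279 + 0.453305 = 1.4776 bits

H(Y|X) = Σ_x P(x)·H(Y|X=x):
  X=0: P(X=0) = 0.500, P(Y|X=0) = (459/500, 1/50, 31/500) → H(Y|X=0) = 0.474908
  X=1: P(X=1) = 0.312, P(Y|X=1) = (5/39, 53/104, 113/312) → H(Y|X=1) = 1.406217
  X=2: P(X=2) = 0.188, P(Y|X=2) = (9/47, 36/47, 2/47) → H(Y|X=2) = 0.945086
H(Y|X) = 0.500·0.474908 + 0.312·1.406217 + 0.188·0.945086 = 0.8539 bits

H(X,Y) = -Σ_{x,y} P(x,y) log₂ P(x,y). Per-cell terms -P(x,y)·log₂P(x,y):
  X=0: 0.515656, 0.066439, 0.155359
  X=1: 0.185754, 0.421811, 0.355453
  X=2: 0.172651, 0.402604, 0.055726
Sum of the 9 terms: H(X,Y) = 2.3315 bits

Chain rule check:
  H(X) + H(Y|X) = 1.4776 + 0.8539 = 2.3315 bits
  H(X,Y) = 2.3315 bits
✓ Chain rule verified.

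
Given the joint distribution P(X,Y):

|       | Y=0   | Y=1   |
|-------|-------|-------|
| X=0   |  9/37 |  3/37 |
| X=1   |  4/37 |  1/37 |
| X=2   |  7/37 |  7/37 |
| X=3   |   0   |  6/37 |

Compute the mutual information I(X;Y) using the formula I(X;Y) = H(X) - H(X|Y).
0.2562 bits

I(X;Y) = H(X) - H(X|Y)

Marginal of X (row sums):
  P(X=0) = 9/37 + 3/37 = 12/37
  P(X=1) = 4/37 + 1/37 = 5/37
  P(X=2) = 7/37 + 7/37 = 14/37
  P(X=3) = 0 + 6/37 = 6/37
H(X) = -[(12/37)·log₂(12/37) + (5/37)·log₂(5/37) + (14/37)·log₂(14/37) + (6/37)·log₂(6/37)]
  = 0.52686 + 0.39021 + 0.53052 + 0.42559 = 1.87318 bits

Marginal of Y (column sums):
  P(Y=0) = 9/37 + 4/37 + 7/37 + 0 = 20/37
  P(Y=1) = 3/37 + 1/37 + 7/37 + 6/37 = 17/37
H(X|Y) = Σ_y P(y)·H(X|Y=y):
  Y=0: P(Y=0) = 20/37, P(X|Y=0) = (9/20, 1/5, 7/20, 0) → H(X|Y=0) = 1.51289
  Y=1: P(Y=1) = 17/37, P(X|Y=1) = (3/17, 1/17, 7/17, 6/17) → H(X|Y=1) = 1.73945
H(X|Y) = (20/37)·1.51289 + (17/37)·1.73945 = 1.61699 bits

I(X;Y) = H(X) - H(X|Y) = 1.87318 - 1.61699 = 0.2562 bits

Cross-check via I(X;Y) = H(X) + H(Y) - H(X,Y): computing H(Y) from the column sums and H(X,Y) from the 8 cells in the same way gives H(Y) = 0.99525 bits and H(X,Y) = 2.61224 bits, so
I(X;Y) = 1.87318 + 0.99525 - 2.61224 = 0.2562 bits ✓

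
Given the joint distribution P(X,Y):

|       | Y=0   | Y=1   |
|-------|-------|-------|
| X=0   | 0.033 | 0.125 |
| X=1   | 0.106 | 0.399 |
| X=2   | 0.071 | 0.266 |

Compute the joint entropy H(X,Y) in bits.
2.1886 bits

H(X,Y) = -Σ_{x,y} P(x,y) log₂ P(x,y). Per-cell terms -P(x,y)·log₂P(x,y):
  X=0: 0.1624, 0.3750
  X=1: 0.3432, 0.5289
  X=2: 0.2709, 0.5082
Sum of the 6 terms: H(X,Y) = 2.1886 bits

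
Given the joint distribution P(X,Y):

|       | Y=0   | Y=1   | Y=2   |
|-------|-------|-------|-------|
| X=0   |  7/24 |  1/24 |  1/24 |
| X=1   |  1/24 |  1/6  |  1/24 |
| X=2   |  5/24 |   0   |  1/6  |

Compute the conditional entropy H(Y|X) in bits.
1.0545 bits

H(Y|X) = H(X,Y) - H(X)

H(X,Y) = -Σ_{x,y} P(x,y) log₂ P(x,y). Per-cell terms -P(x,y)·log₂P(x,y):
  X=0: 0.518469, 0.191040, 0.191040
  X=1: 0.191040, 0.430827, 0.191040
  X=2: 0.471466, 0.000000, 0.430827
  (cells with P = 0 contribute 0)
Sum of the 9 terms: H(X,Y) = 2.61575 bits

Marginal of X (row sums):
  P(X=0) = 7/24 + 1/24 + 1/24 = 3/8
  P(X=1) = 1/24 + 1/6 + 1/24 = 1/4
  P(X=2) = 5/24 + 0 + 1/6 = 3/8
H(X) = -[(3/8)·log₂(3/8) + (1/4)·log₂(1/4) + (3/8)·log₂(3/8)]
  = 0.530639 + 0.500000 + 0.530639 = 1.56128 bits

H(Y|X) = H(X,Y) - H(X) = 2.61575 - 1.56128 = 1.0545 bits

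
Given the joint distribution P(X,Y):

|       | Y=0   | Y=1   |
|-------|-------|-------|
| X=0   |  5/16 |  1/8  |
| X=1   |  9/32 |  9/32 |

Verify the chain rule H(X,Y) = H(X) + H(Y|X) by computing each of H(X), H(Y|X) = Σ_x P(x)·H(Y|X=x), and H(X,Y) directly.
H(X) = 0.9887 bits, H(Y|X) = 0.9401 bits, H(X,Y) = 1.9288 bits

Marginal of X (row sums):
  P(X=0) = 5/16 + 1/8 = 7/16
  P(X=1) = 9/32 + 9/32 = 9/16
H(X) = -[(7/16)·log₂(7/16) + (9/16)·log₂(9/16)]
  = 0.5218 + 0.4669 = 0.9887 bits

H(Y|X) = Σ_x P(x)·H(Y|X=x):
  X=0: P(X=0) = 7/16, P(Y|X=0) = (5/7, 2/7) → H(Y|X=0) = 0.8631
  X=1: P(X=1) = 9/16, P(Y|X=1) = (1/2, 1/2) → H(Y|X=1) = 1.0000
H(Y|X) = (7/16)·0.8631 + (9/16)·1.0000 = 0.9401 bits

H(X,Y) = -Σ_{x,y} P(x,y) log₂ P(x,y). Per-cell terms -P(x,y)·log₂P(x,y):
  X=0: 0.5244, 0.3750
  X=1: 0.5147, 0.5147
Sum of the 4 terms: H(X,Y) = 1.9288 bits

Chain rule check:
  H(X) + H(Y|X) = 0.9887 + 0.9401 = 1.9288 bits
  H(X,Y) = 1.9288 bits
✓ Chain rule verified.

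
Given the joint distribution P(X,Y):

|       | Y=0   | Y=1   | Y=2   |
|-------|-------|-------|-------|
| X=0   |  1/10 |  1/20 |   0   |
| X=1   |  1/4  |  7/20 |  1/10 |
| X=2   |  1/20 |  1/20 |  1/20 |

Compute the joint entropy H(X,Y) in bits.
2.5589 bits

H(X,Y) = -Σ_{x,y} P(x,y) log₂ P(x,y). Per-cell terms -P(x,y)·log₂P(x,y):
  X=0: 0.3322, 0.2161, 0.0000
  X=1: 0.5000, 0.5301, 0.3322
  X=2: 0.2161, 0.2161, 0.2161
  (cells with P = 0 contribute 0)
Sum of the 9 terms: H(X,Y) = 2.5589 bits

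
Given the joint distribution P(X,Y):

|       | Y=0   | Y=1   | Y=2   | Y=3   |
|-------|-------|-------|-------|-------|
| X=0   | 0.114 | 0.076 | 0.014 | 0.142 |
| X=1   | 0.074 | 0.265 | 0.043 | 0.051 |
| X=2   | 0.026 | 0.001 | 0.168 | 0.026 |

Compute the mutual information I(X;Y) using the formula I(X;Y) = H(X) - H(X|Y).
0.4616 bits

I(X;Y) = H(X) - H(X|Y)

Marginal of X (row sums):
  P(X=0) = 0.114 + 0.076 + 0.014 + 0.142 = 0.346
  P(X=1) = 0.074 + 0.265 + 0.043 + 0.051 = 0.433
  P(X=2) = 0.026 + 0.001 + 0.168 + 0.026 = 0.221
H(X) = -[0.346·log₂(0.346) + 0.433·log₂(0.433) + 0.221·log₂(0.221)]
  = 0.529780 + 0.522874 + 0.481312 = 1.53397 bits

Marginal of Y (column sums):
  P(Y=0) = 0.114 + 0.074 + 0.026 = 0.214
  P(Y=1) = 0.076 + 0.265 + 0.001 = 0.342
  P(Y=2) = 0.014 + 0.043 + 0.168 = 0.225
  P(Y=3) = 0.142 + 0.051 + 0.026 = 0.219
H(X|Y) = Σ_y P(y)·H(X|Y=y):
  Y=0: P(Y=0) = 0.214, P(X|Y=0) = (57/107, 37/107, 13/107) → H(X|Y=0) = 1.383241
  Y=1: P(Y=1) = 0.342, P(X|Y=1) = (2/9, 265/342, 1/342) → H(X|Y=1) = 0.791968
  Y=2: P(Y=2) = 0.225, P(X|Y=2) = (14/225, 43/225, 56/75) → H(X|Y=2) = 1.020263
  Y=3: P(Y=3) = 0.219, P(X|Y=3) = (142/219, 17/73, 26/219) → H(X|Y=3) = 1.259859
H(X|Y) = 0.214·1.383241 + 0.342·0.791968 + 0.225·1.020263 + 0.219·1.259859 = 1.07233 bits

I(X;Y) = H(X) - H(X|Y) = 1.53397 - 1.07233 = 0.4616 bits

Cross-check via I(X;Y) = H(X) + H(Y) - H(X,Y): computing H(Y) from the column sums and H(X,Y) from the 12 cells in the same way gives H(Y) = 1.96943 bits and H(X,Y) = 3.04176 bits, so
I(X;Y) = 1.53397 + 1.96943 - 3.04176 = 0.4616 bits ✓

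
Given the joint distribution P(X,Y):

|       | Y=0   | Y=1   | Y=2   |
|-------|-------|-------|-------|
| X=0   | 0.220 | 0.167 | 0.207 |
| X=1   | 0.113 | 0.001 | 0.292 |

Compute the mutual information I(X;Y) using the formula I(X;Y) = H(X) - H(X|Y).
0.1693 bits

I(X;Y) = H(X) - H(X|Y)

Marginal of X (row sums):
  P(X=0) = 0.220 + 0.167 + 0.207 = 0.594
  P(X=1) = 0.113 + 0.001 + 0.292 = 0.406
H(X) = -[0.594·log₂(0.594) + 0.406·log₂(0.406)]
  = 0.44637 + 0.52798 = 0.97435 bits

Marginal of Y (column sums):
  P(Y=0) = 0.220 + 0.113 = 0.333
  P(Y=1) = 0.167 + 0.001 = 0.168
  P(Y=2) = 0.207 + 0.292 = 0.499
H(X|Y) = Σ_y P(y)·H(X|Y=y):
  Y=0: P(Y=0) = 0.333, P(X|Y=0) = (220/333, 113/333) → H(X|Y=0) = 0.92419
  Y=1: P(Y=1) = 0.168, P(X|Y=1) = (167/168, 1/168) → H(X|Y=1) = 0.05256
  Y=2: P(Y=2) = 0.499, P(X|Y=2) = (207/499, 292/499) → H(X|Y=2) = 0.97897
H(X|Y) = 0.333·0.92419 + 0.168·0.05256 + 0.499·0.97897 = 0.80509 bits

I(X;Y) = H(X) - H(X|Y) = 0.97435 - 0.80509 = 0.1693 bits

Cross-check via I(X;Y) = H(X) + H(Y) - H(X,Y): computing H(Y) from the column sums and H(X,Y) from the 6 cells in the same way gives H(Y) = 1.46106 bits and H(X,Y) = 2.26615 bits, so
I(X;Y) = 0.97435 + 1.46106 - 2.26615 = 0.1693 bits ✓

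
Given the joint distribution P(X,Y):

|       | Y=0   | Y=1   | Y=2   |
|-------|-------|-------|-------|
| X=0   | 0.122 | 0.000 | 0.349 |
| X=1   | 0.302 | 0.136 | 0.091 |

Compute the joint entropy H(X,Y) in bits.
2.1281 bits

H(X,Y) = -Σ_{x,y} P(x,y) log₂ P(x,y). Per-cell terms -P(x,y)·log₂P(x,y):
  X=0: 0.37028, 0.00000, 0.53003
  X=1: 0.52167, 0.39145, 0.31468
  (cells with P = 0 contribute 0)
Sum of the 6 terms: H(X,Y) = 2.1281 bits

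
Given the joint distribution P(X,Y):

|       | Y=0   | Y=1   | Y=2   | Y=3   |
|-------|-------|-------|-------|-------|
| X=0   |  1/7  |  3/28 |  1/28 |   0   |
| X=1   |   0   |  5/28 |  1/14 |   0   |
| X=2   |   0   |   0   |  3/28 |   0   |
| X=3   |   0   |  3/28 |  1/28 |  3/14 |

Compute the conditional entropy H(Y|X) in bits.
1.0801 bits

H(Y|X) = H(X,Y) - H(X)

H(X,Y) = -Σ_{x,y} P(x,y) log₂ P(x,y). Per-cell terms -P(x,y)·log₂P(x,y):
  X=0: 0.401051, 0.345256, 0.171691, 0.000000
  X=1: 0.000000, 0.443826, 0.271954, 0.000000
  X=2: 0.000000, 0.000000, 0.345256, 0.000000
  X=3: 0.000000, 0.345256, 0.171691, 0.476227
  (cells with P = 0 contribute 0)
Sum of the 16 terms: H(X,Y) = 2.97221 bits

Marginal of X (row sums):
  P(X=0) = 1/7 + 3/28 + 1/28 + 0 = 2/7
  P(X=1) = 0 + 5/28 + 1/14 + 0 = 1/4
  P(X=2) = 0 + 0 + 3/28 + 0 = 3/28
  P(X=3) = 0 + 3/28 + 1/28 + 3/14 = 5/14
H(X) = -[(2/7)·log₂(2/7) + (1/4)·log₂(1/4) + (3/28)·log₂(3/28) + (5/14)·log₂(5/14)]
  = 0.516387 + 0.500000 + 0.345256 + 0.530510 = 1.89215 bits

H(Y|X) = H(X,Y) - H(X) = 2.97221 - 1.89215 = 1.0801 bits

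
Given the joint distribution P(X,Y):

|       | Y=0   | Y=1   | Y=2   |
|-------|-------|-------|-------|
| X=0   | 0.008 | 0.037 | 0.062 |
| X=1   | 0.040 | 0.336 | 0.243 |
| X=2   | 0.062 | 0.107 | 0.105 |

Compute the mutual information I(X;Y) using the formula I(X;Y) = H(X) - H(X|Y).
0.0451 bits

I(X;Y) = H(X) - H(X|Y)

Marginal of X (row sums):
  P(X=0) = 0.008 + 0.037 + 0.062 = 0.107
  P(X=1) = 0.040 + 0.336 + 0.243 = 0.619
  P(X=2) = 0.062 + 0.107 + 0.105 = 0.274
H(X) = -[0.107·log₂(0.107) + 0.619·log₂(0.619) + 0.274·log₂(0.274)]
  = 0.345002 + 0.428341 + 0.511764 = 1.28511 bits

Marginal of Y (column sums):
  P(Y=0) = 0.008 + 0.040 + 0.062 = 0.110
  P(Y=1) = 0.037 + 0.336 + 0.107 = 0.480
  P(Y=2) = 0.062 + 0.243 + 0.105 = 0.410
H(X|Y) = Σ_y P(y)·H(X|Y=y):
  Y=0: P(Y=0) = 0.110, P(X|Y=0) = (4/55, 4/11, 31/55) → H(X|Y=0) = 1.271930
  Y=1: P(Y=1) = 0.480, P(X|Y=1) = (37/480, 7/10, 107/480) → H(X|Y=1) = 1.127921
  Y=2: P(Y=2) = 0.410, P(X|Y=2) = (31/205, 243/410, 21/82) → H(X|Y=2) = 1.362686
H(X|Y) = 0.110·1.271930 + 0.480·1.127921 + 0.410·1.362686 = 1.24002 bits

I(X;Y) = H(X) - H(X|Y) = 1.28511 - 1.24002 = 0.0451 bits

Cross-check via I(X;Y) = H(X) + H(Y) - H(X,Y): computing H(Y) from the column sums and H(X,Y) from the 9 cells in the same way gives H(Y) = 1.38594 bits and H(X,Y) = 2.62596 bits, so
I(X;Y) = 1.28511 + 1.38594 - 2.62596 = 0.0451 bits ✓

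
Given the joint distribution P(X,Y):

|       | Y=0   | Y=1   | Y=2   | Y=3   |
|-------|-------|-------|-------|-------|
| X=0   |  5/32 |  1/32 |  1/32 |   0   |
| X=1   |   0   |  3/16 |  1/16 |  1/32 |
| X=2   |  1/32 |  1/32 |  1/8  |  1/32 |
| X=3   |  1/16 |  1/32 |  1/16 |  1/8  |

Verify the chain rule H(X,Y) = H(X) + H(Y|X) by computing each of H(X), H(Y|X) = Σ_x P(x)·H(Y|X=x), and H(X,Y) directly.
H(X) = 1.9887 bits, H(Y|X) = 1.4763 bits, H(X,Y) = 3.4650 bits

Marginal of X (row sums):
  P(X=0) = 5/32 + 1/32 + 1/32 + 0 = 7/32
  P(X=1) = 0 + 3/16 + 1/16 + 1/32 = 9/32
  P(X=2) = 1/32 + 1/32 + 1/8 + 1/32 = 7/32
  P(X=3) = 1/16 + 1/32 + 1/16 + 1/8 = 9/32
H(X) = -[(7/32)·log₂(7/32) + (9/32)·log₂(9/32) + (7/32)·log₂(7/32) + (9/32)·log₂(9/32)]
  = 0.47964 + 0.51471 + 0.47964 + 0.51471 = 1.9887 bits

H(Y|X) = Σ_x P(x)·H(Y|X=x):
  X=0: P(X=0) = 7/32, P(Y|X=0) = (5/7, 1/7, 1/7, 0) → H(Y|X=0) = 1.14883
  X=1: P(X=1) = 9/32, P(Y|X=1) = (0, 2/3, 2/9, 1/9) → H(Y|X=1) = 1.22439
  X=2: P(X=2) = 7/32, P(Y|X=2) = (1/7, 1/7, 4/7, 1/7) → H(Y|X=2) = 1.66450
  X=3: P(X=3) = 9/32, P(Y|X=3) = (2/9, 1/9, 2/9, 4/9) → H(Y|X=3) = 1.83659
H(Y|X) = (7/32)·1.14883 + (9/32)·1.22439 + (7/32)·1.66450 + (9/32)·1.83659 = 1.4763 bits

H(X,Y) = -Σ_{x,y} P(x,y) log₂ P(x,y). Per-cell terms -P(x,y)·log₂P(x,y):
  X=0: 0.41845, 0.15625, 0.15625, 0.00000
  X=1: 0.00000, 0.45282, 0.25000, 0.15625
  X=2: 0.15625, 0.15625, 0.37500, 0.15625
  X=3: 0.25000, 0.15625, 0.25000, 0.37500
  (cells with P = 0 contribute 0)
Sum of the 16 terms: H(X,Y) = 3.4650 bits

Chain rule check:
  H(X) + H(Y|X) = 1.9887 + 1.4763 = 3.4650 bits
  H(X,Y) = 3.4650 bits
✓ Chain rule verified.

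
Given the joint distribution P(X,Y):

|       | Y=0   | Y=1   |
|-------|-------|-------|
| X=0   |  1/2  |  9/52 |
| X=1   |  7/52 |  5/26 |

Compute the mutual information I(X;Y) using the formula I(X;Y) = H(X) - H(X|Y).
0.0740 bits

I(X;Y) = H(X) - H(X|Y)

Marginal of X (row sums):
  P(X=0) = 1/2 + 9/52 = 35/52
  P(X=1) = 7/52 + 5/26 = 17/52
H(X) = -[(35/52)·log₂(35/52) + (17/52)·log₂(17/52)]
  = 0.38443 + 0.52732 = 0.91175 bits

Marginal of Y (column sums):
  P(Y=0) = 1/2 + 7/52 = 33/52
  P(Y=1) = 9/52 + 5/26 = 19/52
H(X|Y) = Σ_y P(y)·H(X|Y=y):
  Y=0: P(Y=0) = 33/52, P(X|Y=0) = (26/33, 7/33) → H(X|Y=0) = 0.74552
  Y=1: P(Y=1) = 19/52, P(X|Y=1) = (9/19, 10/19) → H(X|Y=1) = 0.99800
H(X|Y) = (33/52)·0.74552 + (19/52)·0.99800 = 0.83777 bits

I(X;Y) = H(X) - H(X|Y) = 0.91175 - 0.83777 = 0.0740 bits

Cross-check via I(X;Y) = H(X) + H(Y) - H(X,Y): computing H(Y) from the column sums and H(X,Y) from the 4 cells in the same way gives H(Y) = 0.94706 bits and H(X,Y) = 1.78483 bits, so
I(X;Y) = 0.91175 + 0.94706 - 1.78483 = 0.0740 bits ✓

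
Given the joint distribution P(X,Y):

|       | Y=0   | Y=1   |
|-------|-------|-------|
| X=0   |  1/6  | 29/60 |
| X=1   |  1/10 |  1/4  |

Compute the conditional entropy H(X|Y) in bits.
0.9334 bits

H(X|Y) = H(X,Y) - H(Y)

H(X,Y) = -Σ_{x,y} P(x,y) log₂ P(x,y). Per-cell terms -P(x,y)·log₂P(x,y):
  X=0: 0.4308, 0.5070
  X=1: 0.3322, 0.5000
Sum of the 4 terms: H(X,Y) = 1.7700 bits

Marginal of Y (column sums):
  P(Y=0) = 1/6 + 1/10 = 4/15
  P(Y=1) = 29/60 + 1/4 = 11/15
H(Y) = -[(4/15)·log₂(4/15) + (11/15)·log₂(11/15)]
  = 0.5085 + 0.3281 = 0.8366 bits

H(X|Y) = H(X,Y) - H(Y) = 1.7700 - 0.8366 = 0.9334 bits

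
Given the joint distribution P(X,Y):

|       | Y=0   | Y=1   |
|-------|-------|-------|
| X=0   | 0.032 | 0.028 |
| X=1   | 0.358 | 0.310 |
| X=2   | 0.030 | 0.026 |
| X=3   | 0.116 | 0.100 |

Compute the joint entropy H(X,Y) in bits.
2.3390 bits

H(X,Y) = -Σ_{x,y} P(x,y) log₂ P(x,y). Per-cell terms -P(x,y)·log₂P(x,y):
  X=0: 0.1589, 0.1444
  X=1: 0.5305, 0.5238
  X=2: 0.1518, 0.1369
  X=3: 0.3605, 0.3322
Sum of the 8 terms: H(X,Y) = 2.3390 bits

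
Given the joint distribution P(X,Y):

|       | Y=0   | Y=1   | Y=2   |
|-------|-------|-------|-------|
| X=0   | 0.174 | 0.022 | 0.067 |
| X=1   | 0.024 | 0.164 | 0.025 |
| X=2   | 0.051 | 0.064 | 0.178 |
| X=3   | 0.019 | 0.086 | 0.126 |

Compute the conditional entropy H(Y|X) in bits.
1.2277 bits

H(Y|X) = H(X,Y) - H(X)

H(X,Y) = -Σ_{x,y} P(x,y) log₂ P(x,y). Per-cell terms -P(x,y)·log₂P(x,y):
  X=0: 0.4390, 0.1211, 0.2613
  X=1: 0.1291, 0.4278, 0.1330
  X=2: 0.2190, 0.2538, 0.4432
  X=3: 0.1086, 0.3044, 0.3766
Sum of the 12 terms: H(X,Y) = 3.2169 bits

Marginal of X (row sums):
  P(X=0) = 0.174 + 0.022 + 0.067 = 0.263
  P(X=1) = 0.024 + 0.164 + 0.025 = 0.213
  P(X=2) = 0.051 + 0.064 + 0.178 = 0.293
  P(X=3) = 0.019 + 0.086 + 0.126 = 0.231
H(X) = -[0.263·log₂(0.263) + 0.213·log₂(0.213) + 0.293·log₂(0.293) + 0.231·log₂(0.231)]
  = 0.5068 + 0.4752 + 0.5189 + 0.4883 = 1.9892 bits

H(Y|X) = H(X,Y) - H(X) = 3.2169 - 1.9892 = 1.2277 bits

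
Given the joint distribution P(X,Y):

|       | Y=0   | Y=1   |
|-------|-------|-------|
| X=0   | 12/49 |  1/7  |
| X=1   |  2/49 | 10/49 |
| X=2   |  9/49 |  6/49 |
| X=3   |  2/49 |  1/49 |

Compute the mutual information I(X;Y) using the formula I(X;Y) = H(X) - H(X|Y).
0.1189 bits

I(X;Y) = H(X) - H(X|Y)

Marginal of X (row sums):
  P(X=0) = 12/49 + 1/7 = 19/49
  P(X=1) = 2/49 + 10/49 = 12/49
  P(X=2) = 9/49 + 6/49 = 15/49
  P(X=3) = 2/49 + 1/49 = 3/49
H(X) = -[(19/49)·log₂(19/49) + (12/49)·log₂(12/49) + (15/49)·log₂(15/49) + (3/49)·log₂(3/49)]
  = 0.5300 + 0.4971 + 0.5228 + 0.2467 = 1.7966 bits

Marginal of Y (column sums):
  P(Y=0) = 12/49 + 2/49 + 9/49 + 2/49 = 25/49
  P(Y=1) = 1/7 + 10/49 + 6/49 + 1/49 = 24/49
H(X|Y) = Σ_y P(y)·H(X|Y=y):
  Y=0: P(Y=0) = 25/49, P(X|Y=0) = (12/25, 2/25, 9/25, 2/25) → H(X|Y=0) = 1.6219
  Y=1: P(Y=1) = 24/49, P(X|Y=1) = (7/24, 5/12, 1/4, 1/24) → H(X|Y=1) = 1.7358
H(X|Y) = (25/49)·1.6219 + (24/49)·1.7358 = 1.6777 bits

I(X;Y) = H(X) - H(X|Y) = 1.7966 - 1.6777 = 0.1189 bits

Cross-check via I(X;Y) = H(X) + H(Y) - H(X,Y): computing H(Y) from the column sums and H(X,Y) from the 8 cells in the same way gives H(Y) = 0.9997 bits and H(X,Y) = 2.6774 bits, so
I(X;Y) = 1.7966 + 0.9997 - 2.6774 = 0.1189 bits ✓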